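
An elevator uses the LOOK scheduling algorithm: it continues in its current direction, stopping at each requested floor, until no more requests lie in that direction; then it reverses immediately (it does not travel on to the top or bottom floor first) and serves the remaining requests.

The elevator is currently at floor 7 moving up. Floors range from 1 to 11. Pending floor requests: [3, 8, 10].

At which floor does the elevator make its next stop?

Answer: 8

Derivation:
Current floor: 7, direction: up
Requests above: [8, 10]
Requests below: [3]
Moving up and requests lie above → nearest above is min([8, 10]) = 8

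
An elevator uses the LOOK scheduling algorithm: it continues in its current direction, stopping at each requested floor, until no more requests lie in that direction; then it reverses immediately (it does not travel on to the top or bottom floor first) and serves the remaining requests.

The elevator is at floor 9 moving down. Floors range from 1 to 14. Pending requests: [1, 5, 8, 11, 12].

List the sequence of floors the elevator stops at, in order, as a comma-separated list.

Current: 9, moving DOWN
Serve below first (descending): [8, 5, 1]
Then reverse, serve above (ascending): [11, 12]

Answer: 8, 5, 1, 11, 12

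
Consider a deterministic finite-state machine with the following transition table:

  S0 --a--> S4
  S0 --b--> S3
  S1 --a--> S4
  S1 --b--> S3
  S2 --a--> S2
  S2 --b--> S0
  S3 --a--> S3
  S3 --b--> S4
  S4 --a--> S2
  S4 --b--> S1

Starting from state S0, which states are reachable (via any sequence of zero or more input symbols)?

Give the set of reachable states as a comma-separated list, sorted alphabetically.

Answer: S0, S1, S2, S3, S4

Derivation:
BFS from S0:
  visit S0: S0--a-->S4 (new), S0--b-->S3 (new)
  visit S4: S4--a-->S2 (new), S4--b-->S1 (new)
  visit S3: S3--a-->S3 (seen), S3--b-->S4 (seen)
  visit S2: S2--a-->S2 (seen), S2--b-->S0 (seen)
  visit S1: S1--a-->S4 (seen), S1--b-->S3 (seen)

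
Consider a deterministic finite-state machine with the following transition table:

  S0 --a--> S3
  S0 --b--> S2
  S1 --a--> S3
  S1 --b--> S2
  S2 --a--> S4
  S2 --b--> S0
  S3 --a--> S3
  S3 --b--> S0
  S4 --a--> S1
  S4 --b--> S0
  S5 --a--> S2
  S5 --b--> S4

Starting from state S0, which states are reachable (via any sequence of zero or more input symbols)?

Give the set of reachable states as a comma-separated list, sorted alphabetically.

BFS from S0:
  visit S0: S0--a-->S3 (new), S0--b-->S2 (new)
  visit S3: S3--a-->S3 (seen), S3--b-->S0 (seen)
  visit S2: S2--a-->S4 (new), S2--b-->S0 (seen)
  visit S4: S4--a-->S1 (new), S4--b-->S0 (seen)
  visit S1: S1--a-->S3 (seen), S1--b-->S2 (seen)

Answer: S0, S1, S2, S3, S4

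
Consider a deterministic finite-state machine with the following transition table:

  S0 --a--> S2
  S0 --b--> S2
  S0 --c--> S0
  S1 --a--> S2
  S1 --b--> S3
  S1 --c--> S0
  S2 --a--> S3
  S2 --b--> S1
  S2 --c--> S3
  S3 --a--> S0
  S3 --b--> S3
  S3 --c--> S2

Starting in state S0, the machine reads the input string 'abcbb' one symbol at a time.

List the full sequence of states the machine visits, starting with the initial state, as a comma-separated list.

Start: S0
  read 'a': S0 --a--> S2
  read 'b': S2 --b--> S1
  read 'c': S1 --c--> S0
  read 'b': S0 --b--> S2
  read 'b': S2 --b--> S1

Answer: S0, S2, S1, S0, S2, S1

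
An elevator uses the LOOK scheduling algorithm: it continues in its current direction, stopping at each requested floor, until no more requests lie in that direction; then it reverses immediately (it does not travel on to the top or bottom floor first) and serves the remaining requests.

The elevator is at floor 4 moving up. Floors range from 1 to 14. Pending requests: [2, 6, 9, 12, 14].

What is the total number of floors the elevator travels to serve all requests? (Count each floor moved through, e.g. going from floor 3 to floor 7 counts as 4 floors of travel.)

Answer: 22

Derivation:
Start at floor 4 moving up, LOOK stop order: [6, 9, 12, 14, 2]
  4 → 6: |6-4| = 2, total = 2
  6 → 9: |9-6| = 3, total = 5
  9 → 12: |12-9| = 3, total = 8
  12 → 14: |14-12| = 2, total = 10
  14 → 2: |2-14| = 12, total = 22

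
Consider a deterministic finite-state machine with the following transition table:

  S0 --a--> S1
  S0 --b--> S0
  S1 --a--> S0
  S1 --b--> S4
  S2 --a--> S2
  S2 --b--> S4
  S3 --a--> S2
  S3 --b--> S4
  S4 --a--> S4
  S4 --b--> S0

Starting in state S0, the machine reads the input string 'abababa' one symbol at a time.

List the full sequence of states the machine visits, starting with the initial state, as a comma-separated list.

Answer: S0, S1, S4, S4, S0, S1, S4, S4

Derivation:
Start: S0
  read 'a': S0 --a--> S1
  read 'b': S1 --b--> S4
  read 'a': S4 --a--> S4
  read 'b': S4 --b--> S0
  read 'a': S0 --a--> S1
  read 'b': S1 --b--> S4
  read 'a': S4 --a--> S4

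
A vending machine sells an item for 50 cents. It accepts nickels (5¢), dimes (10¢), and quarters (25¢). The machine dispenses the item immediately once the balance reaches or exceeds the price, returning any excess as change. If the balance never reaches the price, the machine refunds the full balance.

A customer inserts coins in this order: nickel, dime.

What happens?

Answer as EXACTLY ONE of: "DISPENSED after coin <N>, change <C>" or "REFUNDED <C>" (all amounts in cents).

Answer: REFUNDED 15

Derivation:
Price: 50¢
Coin 1 (nickel, 5¢): balance = 5¢
Coin 2 (dime, 10¢): balance = 15¢
All coins inserted, balance 15¢ < price 50¢ → REFUND 15¢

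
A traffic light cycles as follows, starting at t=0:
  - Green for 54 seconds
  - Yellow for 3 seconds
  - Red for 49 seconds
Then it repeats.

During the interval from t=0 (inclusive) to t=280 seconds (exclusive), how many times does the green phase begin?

Answer: 3

Derivation:
Cycle = 54+3+49 = 106s
green phase starts at t = k*106 + 0 for k=0,1,2,...
Need k*106+0 < 280 → k < 2.642
k ∈ {0, ..., 2} → 3 starts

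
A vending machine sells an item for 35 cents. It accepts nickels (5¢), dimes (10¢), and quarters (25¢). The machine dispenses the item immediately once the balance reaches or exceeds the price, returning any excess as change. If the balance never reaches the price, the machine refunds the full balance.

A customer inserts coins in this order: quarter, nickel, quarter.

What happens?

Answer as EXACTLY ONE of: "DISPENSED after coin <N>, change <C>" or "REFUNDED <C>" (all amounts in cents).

Answer: DISPENSED after coin 3, change 20

Derivation:
Price: 35¢
Coin 1 (quarter, 25¢): balance = 25¢
Coin 2 (nickel, 5¢): balance = 30¢
Coin 3 (quarter, 25¢): balance = 55¢
  → balance >= price → DISPENSE, change = 55 - 35 = 20¢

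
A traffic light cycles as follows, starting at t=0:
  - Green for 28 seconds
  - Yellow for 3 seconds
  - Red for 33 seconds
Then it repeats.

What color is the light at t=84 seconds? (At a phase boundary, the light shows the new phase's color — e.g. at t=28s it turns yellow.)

Answer: green

Derivation:
Cycle length = 28 + 3 + 33 = 64s
t = 84, phase_t = 84 mod 64 = 20
20 < 28 (green end) → GREEN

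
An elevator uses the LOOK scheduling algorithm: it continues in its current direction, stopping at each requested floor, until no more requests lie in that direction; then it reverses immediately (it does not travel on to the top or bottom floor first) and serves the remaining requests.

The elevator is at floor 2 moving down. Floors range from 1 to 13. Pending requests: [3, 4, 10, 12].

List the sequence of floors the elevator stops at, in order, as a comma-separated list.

Answer: 3, 4, 10, 12

Derivation:
Current: 2, moving DOWN
Serve below first (descending): []
Then reverse, serve above (ascending): [3, 4, 10, 12]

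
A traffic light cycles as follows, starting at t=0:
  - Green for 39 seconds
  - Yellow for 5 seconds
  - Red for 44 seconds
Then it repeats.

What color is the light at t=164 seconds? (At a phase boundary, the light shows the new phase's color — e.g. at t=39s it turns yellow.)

Cycle length = 39 + 5 + 44 = 88s
t = 164, phase_t = 164 mod 88 = 76
76 >= 44 → RED

Answer: red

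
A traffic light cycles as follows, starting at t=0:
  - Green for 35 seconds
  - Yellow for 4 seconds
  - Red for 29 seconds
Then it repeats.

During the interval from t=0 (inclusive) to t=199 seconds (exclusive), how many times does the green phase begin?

Cycle = 35+4+29 = 68s
green phase starts at t = k*68 + 0 for k=0,1,2,...
Need k*68+0 < 199 → k < 2.926
k ∈ {0, ..., 2} → 3 starts

Answer: 3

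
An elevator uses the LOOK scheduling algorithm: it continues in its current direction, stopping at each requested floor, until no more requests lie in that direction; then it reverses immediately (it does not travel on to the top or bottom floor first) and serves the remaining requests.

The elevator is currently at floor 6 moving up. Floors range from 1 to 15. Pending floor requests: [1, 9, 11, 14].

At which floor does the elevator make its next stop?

Current floor: 6, direction: up
Requests above: [9, 11, 14]
Requests below: [1]
Moving up and requests lie above → nearest above is min([9, 11, 14]) = 9

Answer: 9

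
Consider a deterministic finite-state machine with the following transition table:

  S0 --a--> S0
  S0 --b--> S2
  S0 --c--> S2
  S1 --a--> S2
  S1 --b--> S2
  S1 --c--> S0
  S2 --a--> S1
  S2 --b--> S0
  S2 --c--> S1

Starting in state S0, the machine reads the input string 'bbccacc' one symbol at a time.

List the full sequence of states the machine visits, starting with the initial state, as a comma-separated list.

Answer: S0, S2, S0, S2, S1, S2, S1, S0

Derivation:
Start: S0
  read 'b': S0 --b--> S2
  read 'b': S2 --b--> S0
  read 'c': S0 --c--> S2
  read 'c': S2 --c--> S1
  read 'a': S1 --a--> S2
  read 'c': S2 --c--> S1
  read 'c': S1 --c--> S0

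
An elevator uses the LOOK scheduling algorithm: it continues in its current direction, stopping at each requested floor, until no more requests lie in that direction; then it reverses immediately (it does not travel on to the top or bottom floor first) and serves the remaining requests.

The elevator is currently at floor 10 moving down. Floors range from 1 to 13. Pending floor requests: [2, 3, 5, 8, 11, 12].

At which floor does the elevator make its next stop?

Current floor: 10, direction: down
Requests above: [11, 12]
Requests below: [2, 3, 5, 8]
Moving down and requests lie below → nearest below is max([2, 3, 5, 8]) = 8

Answer: 8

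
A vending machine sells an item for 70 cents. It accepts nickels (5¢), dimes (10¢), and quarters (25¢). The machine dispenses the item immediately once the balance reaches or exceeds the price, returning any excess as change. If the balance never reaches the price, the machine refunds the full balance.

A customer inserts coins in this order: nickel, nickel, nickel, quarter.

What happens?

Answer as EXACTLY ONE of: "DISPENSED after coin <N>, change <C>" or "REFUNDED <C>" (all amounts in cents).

Answer: REFUNDED 40

Derivation:
Price: 70¢
Coin 1 (nickel, 5¢): balance = 5¢
Coin 2 (nickel, 5¢): balance = 10¢
Coin 3 (nickel, 5¢): balance = 15¢
Coin 4 (quarter, 25¢): balance = 40¢
All coins inserted, balance 40¢ < price 70¢ → REFUND 40¢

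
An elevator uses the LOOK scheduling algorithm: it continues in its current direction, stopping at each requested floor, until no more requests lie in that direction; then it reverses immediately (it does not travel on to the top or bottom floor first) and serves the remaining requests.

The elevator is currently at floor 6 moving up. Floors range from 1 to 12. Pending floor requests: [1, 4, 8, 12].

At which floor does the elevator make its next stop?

Current floor: 6, direction: up
Requests above: [8, 12]
Requests below: [1, 4]
Moving up and requests lie above → nearest above is min([8, 12]) = 8

Answer: 8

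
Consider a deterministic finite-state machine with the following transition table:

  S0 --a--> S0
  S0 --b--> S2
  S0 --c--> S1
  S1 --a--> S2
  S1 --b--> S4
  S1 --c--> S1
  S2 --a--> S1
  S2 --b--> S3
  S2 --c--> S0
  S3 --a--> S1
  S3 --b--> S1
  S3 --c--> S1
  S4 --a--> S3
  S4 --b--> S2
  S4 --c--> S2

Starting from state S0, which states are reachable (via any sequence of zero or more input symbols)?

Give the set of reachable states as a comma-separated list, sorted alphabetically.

BFS from S0:
  visit S0: S0--a-->S0 (seen), S0--b-->S2 (new), S0--c-->S1 (new)
  visit S2: S2--a-->S1 (seen), S2--b-->S3 (new), S2--c-->S0 (seen)
  visit S1: S1--a-->S2 (seen), S1--b-->S4 (new), S1--c-->S1 (seen)
  visit S3: S3--a-->S1 (seen), S3--b-->S1 (seen), S3--c-->S1 (seen)
  visit S4: S4--a-->S3 (seen), S4--b-->S2 (seen), S4--c-->S2 (seen)

Answer: S0, S1, S2, S3, S4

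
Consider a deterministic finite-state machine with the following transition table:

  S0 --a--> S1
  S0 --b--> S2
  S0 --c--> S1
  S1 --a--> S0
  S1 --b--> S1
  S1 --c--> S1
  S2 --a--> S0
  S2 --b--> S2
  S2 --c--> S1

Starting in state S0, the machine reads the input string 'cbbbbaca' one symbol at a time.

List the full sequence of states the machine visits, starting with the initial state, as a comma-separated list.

Start: S0
  read 'c': S0 --c--> S1
  read 'b': S1 --b--> S1
  read 'b': S1 --b--> S1
  read 'b': S1 --b--> S1
  read 'b': S1 --b--> S1
  read 'a': S1 --a--> S0
  read 'c': S0 --c--> S1
  read 'a': S1 --a--> S0

Answer: S0, S1, S1, S1, S1, S1, S0, S1, S0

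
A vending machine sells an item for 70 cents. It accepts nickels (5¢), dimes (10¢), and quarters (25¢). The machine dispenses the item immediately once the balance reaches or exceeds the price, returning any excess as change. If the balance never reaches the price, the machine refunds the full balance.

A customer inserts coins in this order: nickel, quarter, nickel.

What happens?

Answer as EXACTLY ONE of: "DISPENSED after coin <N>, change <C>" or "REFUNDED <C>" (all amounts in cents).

Answer: REFUNDED 35

Derivation:
Price: 70¢
Coin 1 (nickel, 5¢): balance = 5¢
Coin 2 (quarter, 25¢): balance = 30¢
Coin 3 (nickel, 5¢): balance = 35¢
All coins inserted, balance 35¢ < price 70¢ → REFUND 35¢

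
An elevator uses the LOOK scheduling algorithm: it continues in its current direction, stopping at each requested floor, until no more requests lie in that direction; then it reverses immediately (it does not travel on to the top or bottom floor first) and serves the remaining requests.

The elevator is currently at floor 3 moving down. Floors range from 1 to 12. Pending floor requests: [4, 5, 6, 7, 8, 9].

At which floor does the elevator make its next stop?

Current floor: 3, direction: down
Requests above: [4, 5, 6, 7, 8, 9]
Requests below: []
Moving down but no requests below → reverse; nearest above is min([4, 5, 6, 7, 8, 9]) = 4

Answer: 4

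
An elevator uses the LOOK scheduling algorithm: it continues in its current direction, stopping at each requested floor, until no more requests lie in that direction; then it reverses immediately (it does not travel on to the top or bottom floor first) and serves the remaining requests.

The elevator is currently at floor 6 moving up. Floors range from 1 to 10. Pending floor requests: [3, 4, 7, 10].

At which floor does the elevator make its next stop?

Answer: 7

Derivation:
Current floor: 6, direction: up
Requests above: [7, 10]
Requests below: [3, 4]
Moving up and requests lie above → nearest above is min([7, 10]) = 7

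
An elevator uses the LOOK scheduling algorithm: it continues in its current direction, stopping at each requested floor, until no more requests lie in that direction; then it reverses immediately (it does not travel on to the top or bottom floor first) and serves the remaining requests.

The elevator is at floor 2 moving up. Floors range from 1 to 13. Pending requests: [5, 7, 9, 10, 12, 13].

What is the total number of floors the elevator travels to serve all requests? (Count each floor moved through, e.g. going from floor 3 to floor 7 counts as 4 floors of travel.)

Answer: 11

Derivation:
Start at floor 2 moving up, LOOK stop order: [5, 7, 9, 10, 12, 13]
  2 → 5: |5-2| = 3, total = 3
  5 → 7: |7-5| = 2, total = 5
  7 → 9: |9-7| = 2, total = 7
  9 → 10: |10-9| = 1, total = 8
  10 → 12: |12-10| = 2, total = 10
  12 → 13: |13-12| = 1, total = 11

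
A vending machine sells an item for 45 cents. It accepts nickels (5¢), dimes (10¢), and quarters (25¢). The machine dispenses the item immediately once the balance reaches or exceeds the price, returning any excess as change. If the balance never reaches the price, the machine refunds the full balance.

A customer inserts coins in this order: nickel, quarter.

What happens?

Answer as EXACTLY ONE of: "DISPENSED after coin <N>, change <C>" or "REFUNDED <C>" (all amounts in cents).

Price: 45¢
Coin 1 (nickel, 5¢): balance = 5¢
Coin 2 (quarter, 25¢): balance = 30¢
All coins inserted, balance 30¢ < price 45¢ → REFUND 30¢

Answer: REFUNDED 30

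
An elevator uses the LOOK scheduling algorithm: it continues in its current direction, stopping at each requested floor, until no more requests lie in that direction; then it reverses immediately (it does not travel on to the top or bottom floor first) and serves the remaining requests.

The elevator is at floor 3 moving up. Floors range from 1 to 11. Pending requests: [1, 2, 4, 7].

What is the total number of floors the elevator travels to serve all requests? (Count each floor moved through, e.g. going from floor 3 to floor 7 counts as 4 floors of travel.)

Answer: 10

Derivation:
Start at floor 3 moving up, LOOK stop order: [4, 7, 2, 1]
  3 → 4: |4-3| = 1, total = 1
  4 → 7: |7-4| = 3, total = 4
  7 → 2: |2-7| = 5, total = 9
  2 → 1: |1-2| = 1, total = 10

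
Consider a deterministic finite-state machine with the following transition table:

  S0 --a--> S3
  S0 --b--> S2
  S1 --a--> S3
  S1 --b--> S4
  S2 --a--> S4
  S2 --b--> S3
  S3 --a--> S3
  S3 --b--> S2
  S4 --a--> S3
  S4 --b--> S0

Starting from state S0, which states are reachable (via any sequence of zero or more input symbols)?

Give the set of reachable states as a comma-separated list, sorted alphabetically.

BFS from S0:
  visit S0: S0--a-->S3 (new), S0--b-->S2 (new)
  visit S3: S3--a-->S3 (seen), S3--b-->S2 (seen)
  visit S2: S2--a-->S4 (new), S2--b-->S3 (seen)
  visit S4: S4--a-->S3 (seen), S4--b-->S0 (seen)

Answer: S0, S2, S3, S4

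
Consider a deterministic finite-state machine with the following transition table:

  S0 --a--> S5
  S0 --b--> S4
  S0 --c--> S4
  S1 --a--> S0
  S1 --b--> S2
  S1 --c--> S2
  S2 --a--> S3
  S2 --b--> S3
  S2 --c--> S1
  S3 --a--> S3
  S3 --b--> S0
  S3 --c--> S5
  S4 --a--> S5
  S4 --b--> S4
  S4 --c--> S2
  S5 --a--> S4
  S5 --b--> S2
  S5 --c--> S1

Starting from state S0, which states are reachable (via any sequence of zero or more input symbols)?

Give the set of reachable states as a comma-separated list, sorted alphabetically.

BFS from S0:
  visit S0: S0--a-->S5 (new), S0--b-->S4 (new), S0--c-->S4 (seen)
  visit S5: S5--a-->S4 (seen), S5--b-->S2 (new), S5--c-->S1 (new)
  visit S4: S4--a-->S5 (seen), S4--b-->S4 (seen), S4--c-->S2 (seen)
  visit S2: S2--a-->S3 (new), S2--b-->S3 (seen), S2--c-->S1 (seen)
  visit S1: S1--a-->S0 (seen), S1--b-->S2 (seen), S1--c-->S2 (seen)
  visit S3: S3--a-->S3 (seen), S3--b-->S0 (seen), S3--c-->S5 (seen)

Answer: S0, S1, S2, S3, S4, S5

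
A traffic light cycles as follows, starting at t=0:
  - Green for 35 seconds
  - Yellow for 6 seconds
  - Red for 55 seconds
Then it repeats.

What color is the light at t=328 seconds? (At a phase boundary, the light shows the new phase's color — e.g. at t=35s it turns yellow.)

Cycle length = 35 + 6 + 55 = 96s
t = 328, phase_t = 328 mod 96 = 40
35 <= 40 < 41 (yellow end) → YELLOW

Answer: yellow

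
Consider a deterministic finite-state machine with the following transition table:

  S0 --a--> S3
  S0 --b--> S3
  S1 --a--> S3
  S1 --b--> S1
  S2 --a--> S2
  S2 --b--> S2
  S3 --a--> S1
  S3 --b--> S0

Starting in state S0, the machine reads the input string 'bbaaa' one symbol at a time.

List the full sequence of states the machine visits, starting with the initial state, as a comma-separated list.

Answer: S0, S3, S0, S3, S1, S3

Derivation:
Start: S0
  read 'b': S0 --b--> S3
  read 'b': S3 --b--> S0
  read 'a': S0 --a--> S3
  read 'a': S3 --a--> S1
  read 'a': S1 --a--> S3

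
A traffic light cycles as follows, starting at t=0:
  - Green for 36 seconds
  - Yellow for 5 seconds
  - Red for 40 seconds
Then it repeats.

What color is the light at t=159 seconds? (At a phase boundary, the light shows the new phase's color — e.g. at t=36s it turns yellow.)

Answer: red

Derivation:
Cycle length = 36 + 5 + 40 = 81s
t = 159, phase_t = 159 mod 81 = 78
78 >= 41 → RED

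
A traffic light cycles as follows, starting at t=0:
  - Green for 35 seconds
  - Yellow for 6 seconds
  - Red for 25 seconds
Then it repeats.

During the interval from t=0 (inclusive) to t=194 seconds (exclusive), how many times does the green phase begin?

Cycle = 35+6+25 = 66s
green phase starts at t = k*66 + 0 for k=0,1,2,...
Need k*66+0 < 194 → k < 2.939
k ∈ {0, ..., 2} → 3 starts

Answer: 3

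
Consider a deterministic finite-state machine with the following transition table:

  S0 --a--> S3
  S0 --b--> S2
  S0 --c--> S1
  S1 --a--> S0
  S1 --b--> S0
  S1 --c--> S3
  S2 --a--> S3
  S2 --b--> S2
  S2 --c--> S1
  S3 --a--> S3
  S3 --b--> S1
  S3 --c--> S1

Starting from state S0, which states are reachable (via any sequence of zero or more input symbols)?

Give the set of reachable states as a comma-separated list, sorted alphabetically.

BFS from S0:
  visit S0: S0--a-->S3 (new), S0--b-->S2 (new), S0--c-->S1 (new)
  visit S3: S3--a-->S3 (seen), S3--b-->S1 (seen), S3--c-->S1 (seen)
  visit S2: S2--a-->S3 (seen), S2--b-->S2 (seen), S2--c-->S1 (seen)
  visit S1: S1--a-->S0 (seen), S1--b-->S0 (seen), S1--c-->S3 (seen)

Answer: S0, S1, S2, S3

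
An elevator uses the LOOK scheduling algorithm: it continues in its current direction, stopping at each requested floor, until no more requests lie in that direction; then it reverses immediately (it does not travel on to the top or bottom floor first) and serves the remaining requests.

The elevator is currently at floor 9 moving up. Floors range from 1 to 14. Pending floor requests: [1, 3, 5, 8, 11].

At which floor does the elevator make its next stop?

Current floor: 9, direction: up
Requests above: [11]
Requests below: [1, 3, 5, 8]
Moving up and requests lie above → nearest above is min([11]) = 11

Answer: 11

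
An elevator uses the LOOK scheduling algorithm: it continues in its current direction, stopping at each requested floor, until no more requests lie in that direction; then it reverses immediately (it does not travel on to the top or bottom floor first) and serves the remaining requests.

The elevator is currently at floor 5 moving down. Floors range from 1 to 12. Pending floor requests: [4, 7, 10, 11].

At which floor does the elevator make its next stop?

Current floor: 5, direction: down
Requests above: [7, 10, 11]
Requests below: [4]
Moving down and requests lie below → nearest below is max([4]) = 4

Answer: 4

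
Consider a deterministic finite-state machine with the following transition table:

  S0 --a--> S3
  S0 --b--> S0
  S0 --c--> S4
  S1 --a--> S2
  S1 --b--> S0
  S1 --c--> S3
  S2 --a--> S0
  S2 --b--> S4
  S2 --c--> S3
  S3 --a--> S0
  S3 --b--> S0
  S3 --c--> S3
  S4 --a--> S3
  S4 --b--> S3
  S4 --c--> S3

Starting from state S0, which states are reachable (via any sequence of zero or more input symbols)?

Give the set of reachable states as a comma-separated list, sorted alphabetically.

Answer: S0, S3, S4

Derivation:
BFS from S0:
  visit S0: S0--a-->S3 (new), S0--b-->S0 (seen), S0--c-->S4 (new)
  visit S3: S3--a-->S0 (seen), S3--b-->S0 (seen), S3--c-->S3 (seen)
  visit S4: S4--a-->S3 (seen), S4--b-->S3 (seen), S4--c-->S3 (seen)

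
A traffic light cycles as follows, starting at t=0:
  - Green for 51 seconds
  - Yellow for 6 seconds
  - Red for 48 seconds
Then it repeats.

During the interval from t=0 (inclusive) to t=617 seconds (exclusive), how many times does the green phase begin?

Cycle = 51+6+48 = 105s
green phase starts at t = k*105 + 0 for k=0,1,2,...
Need k*105+0 < 617 → k < 5.876
k ∈ {0, ..., 5} → 6 starts

Answer: 6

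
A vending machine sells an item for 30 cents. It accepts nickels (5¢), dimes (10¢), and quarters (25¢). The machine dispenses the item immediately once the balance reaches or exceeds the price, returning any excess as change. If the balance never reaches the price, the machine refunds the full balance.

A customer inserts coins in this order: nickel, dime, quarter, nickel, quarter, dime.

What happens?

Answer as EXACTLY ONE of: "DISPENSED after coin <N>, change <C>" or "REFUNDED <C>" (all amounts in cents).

Price: 30¢
Coin 1 (nickel, 5¢): balance = 5¢
Coin 2 (dime, 10¢): balance = 15¢
Coin 3 (quarter, 25¢): balance = 40¢
  → balance >= price → DISPENSE, change = 40 - 30 = 10¢

Answer: DISPENSED after coin 3, change 10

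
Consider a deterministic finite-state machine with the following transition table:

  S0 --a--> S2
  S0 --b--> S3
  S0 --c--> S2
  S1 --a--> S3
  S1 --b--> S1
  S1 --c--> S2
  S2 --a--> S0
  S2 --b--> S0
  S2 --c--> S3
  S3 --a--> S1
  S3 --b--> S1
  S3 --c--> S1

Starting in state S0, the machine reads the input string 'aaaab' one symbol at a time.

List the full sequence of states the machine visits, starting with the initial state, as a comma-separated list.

Start: S0
  read 'a': S0 --a--> S2
  read 'a': S2 --a--> S0
  read 'a': S0 --a--> S2
  read 'a': S2 --a--> S0
  read 'b': S0 --b--> S3

Answer: S0, S2, S0, S2, S0, S3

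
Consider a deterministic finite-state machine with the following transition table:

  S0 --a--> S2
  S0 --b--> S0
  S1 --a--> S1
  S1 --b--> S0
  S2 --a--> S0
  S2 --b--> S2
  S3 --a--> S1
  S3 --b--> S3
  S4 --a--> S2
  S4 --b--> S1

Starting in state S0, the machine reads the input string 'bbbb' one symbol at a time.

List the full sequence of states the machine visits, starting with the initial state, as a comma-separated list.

Answer: S0, S0, S0, S0, S0

Derivation:
Start: S0
  read 'b': S0 --b--> S0
  read 'b': S0 --b--> S0
  read 'b': S0 --b--> S0
  read 'b': S0 --b--> S0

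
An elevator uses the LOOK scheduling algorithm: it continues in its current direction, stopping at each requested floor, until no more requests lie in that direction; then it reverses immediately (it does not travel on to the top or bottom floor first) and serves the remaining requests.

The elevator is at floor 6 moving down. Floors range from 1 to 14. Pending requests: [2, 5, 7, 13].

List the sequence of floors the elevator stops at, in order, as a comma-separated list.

Current: 6, moving DOWN
Serve below first (descending): [5, 2]
Then reverse, serve above (ascending): [7, 13]

Answer: 5, 2, 7, 13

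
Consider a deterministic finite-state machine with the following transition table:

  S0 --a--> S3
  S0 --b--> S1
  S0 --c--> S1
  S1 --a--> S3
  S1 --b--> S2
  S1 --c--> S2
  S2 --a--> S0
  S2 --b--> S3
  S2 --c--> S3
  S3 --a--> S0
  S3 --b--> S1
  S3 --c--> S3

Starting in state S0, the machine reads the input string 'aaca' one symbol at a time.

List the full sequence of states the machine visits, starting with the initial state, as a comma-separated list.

Start: S0
  read 'a': S0 --a--> S3
  read 'a': S3 --a--> S0
  read 'c': S0 --c--> S1
  read 'a': S1 --a--> S3

Answer: S0, S3, S0, S1, S3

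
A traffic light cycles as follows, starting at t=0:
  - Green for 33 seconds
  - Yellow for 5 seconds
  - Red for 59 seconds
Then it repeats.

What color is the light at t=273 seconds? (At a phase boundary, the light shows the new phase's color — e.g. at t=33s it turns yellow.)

Cycle length = 33 + 5 + 59 = 97s
t = 273, phase_t = 273 mod 97 = 79
79 >= 38 → RED

Answer: red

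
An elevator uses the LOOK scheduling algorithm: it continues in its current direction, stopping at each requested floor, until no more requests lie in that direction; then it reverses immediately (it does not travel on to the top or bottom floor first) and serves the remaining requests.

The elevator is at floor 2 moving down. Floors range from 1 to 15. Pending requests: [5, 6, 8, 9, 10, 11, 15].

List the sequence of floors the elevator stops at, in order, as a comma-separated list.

Answer: 5, 6, 8, 9, 10, 11, 15

Derivation:
Current: 2, moving DOWN
Serve below first (descending): []
Then reverse, serve above (ascending): [5, 6, 8, 9, 10, 11, 15]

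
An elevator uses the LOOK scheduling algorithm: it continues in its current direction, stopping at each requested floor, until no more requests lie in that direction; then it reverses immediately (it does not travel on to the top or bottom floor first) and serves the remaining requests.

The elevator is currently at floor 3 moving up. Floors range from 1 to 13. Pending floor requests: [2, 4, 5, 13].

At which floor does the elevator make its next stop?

Answer: 4

Derivation:
Current floor: 3, direction: up
Requests above: [4, 5, 13]
Requests below: [2]
Moving up and requests lie above → nearest above is min([4, 5, 13]) = 4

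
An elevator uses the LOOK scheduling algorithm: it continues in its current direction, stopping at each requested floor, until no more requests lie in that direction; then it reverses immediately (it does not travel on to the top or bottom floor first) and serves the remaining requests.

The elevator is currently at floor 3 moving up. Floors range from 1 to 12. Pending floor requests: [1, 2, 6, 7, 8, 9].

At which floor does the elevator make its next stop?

Answer: 6

Derivation:
Current floor: 3, direction: up
Requests above: [6, 7, 8, 9]
Requests below: [1, 2]
Moving up and requests lie above → nearest above is min([6, 7, 8, 9]) = 6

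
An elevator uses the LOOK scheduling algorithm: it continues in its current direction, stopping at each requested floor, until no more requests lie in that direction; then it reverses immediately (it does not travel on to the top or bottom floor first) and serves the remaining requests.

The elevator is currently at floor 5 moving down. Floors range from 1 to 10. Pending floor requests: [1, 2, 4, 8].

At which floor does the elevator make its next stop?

Current floor: 5, direction: down
Requests above: [8]
Requests below: [1, 2, 4]
Moving down and requests lie below → nearest below is max([1, 2, 4]) = 4

Answer: 4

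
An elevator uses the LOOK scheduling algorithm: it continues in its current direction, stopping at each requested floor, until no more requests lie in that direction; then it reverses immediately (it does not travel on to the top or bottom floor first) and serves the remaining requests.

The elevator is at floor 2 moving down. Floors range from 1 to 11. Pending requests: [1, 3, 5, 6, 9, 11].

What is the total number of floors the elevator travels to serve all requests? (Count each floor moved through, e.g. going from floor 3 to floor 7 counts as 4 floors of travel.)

Answer: 11

Derivation:
Start at floor 2 moving down, LOOK stop order: [1, 3, 5, 6, 9, 11]
  2 → 1: |1-2| = 1, total = 1
  1 → 3: |3-1| = 2, total = 3
  3 → 5: |5-3| = 2, total = 5
  5 → 6: |6-5| = 1, total = 6
  6 → 9: |9-6| = 3, total = 9
  9 → 11: |11-9| = 2, total = 11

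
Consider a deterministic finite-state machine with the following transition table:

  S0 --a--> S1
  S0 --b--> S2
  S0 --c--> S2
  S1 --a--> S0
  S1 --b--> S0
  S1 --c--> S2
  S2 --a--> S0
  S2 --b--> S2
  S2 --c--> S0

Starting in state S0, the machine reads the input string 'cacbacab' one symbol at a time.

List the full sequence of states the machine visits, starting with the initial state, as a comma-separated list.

Answer: S0, S2, S0, S2, S2, S0, S2, S0, S2

Derivation:
Start: S0
  read 'c': S0 --c--> S2
  read 'a': S2 --a--> S0
  read 'c': S0 --c--> S2
  read 'b': S2 --b--> S2
  read 'a': S2 --a--> S0
  read 'c': S0 --c--> S2
  read 'a': S2 --a--> S0
  read 'b': S0 --b--> S2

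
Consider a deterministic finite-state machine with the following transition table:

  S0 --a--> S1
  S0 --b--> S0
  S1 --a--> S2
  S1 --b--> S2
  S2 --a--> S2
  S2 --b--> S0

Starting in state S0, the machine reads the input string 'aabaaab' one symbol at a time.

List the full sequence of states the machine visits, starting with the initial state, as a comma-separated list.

Start: S0
  read 'a': S0 --a--> S1
  read 'a': S1 --a--> S2
  read 'b': S2 --b--> S0
  read 'a': S0 --a--> S1
  read 'a': S1 --a--> S2
  read 'a': S2 --a--> S2
  read 'b': S2 --b--> S0

Answer: S0, S1, S2, S0, S1, S2, S2, S0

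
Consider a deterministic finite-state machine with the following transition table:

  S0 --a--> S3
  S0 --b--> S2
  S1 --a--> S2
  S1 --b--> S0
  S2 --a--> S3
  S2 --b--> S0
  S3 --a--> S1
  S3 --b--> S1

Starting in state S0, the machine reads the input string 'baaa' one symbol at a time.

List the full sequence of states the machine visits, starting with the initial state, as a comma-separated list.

Answer: S0, S2, S3, S1, S2

Derivation:
Start: S0
  read 'b': S0 --b--> S2
  read 'a': S2 --a--> S3
  read 'a': S3 --a--> S1
  read 'a': S1 --a--> S2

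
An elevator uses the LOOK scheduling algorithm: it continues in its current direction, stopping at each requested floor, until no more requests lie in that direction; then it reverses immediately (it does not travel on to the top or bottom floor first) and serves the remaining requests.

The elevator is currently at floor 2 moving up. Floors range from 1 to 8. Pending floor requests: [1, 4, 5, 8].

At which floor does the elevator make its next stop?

Answer: 4

Derivation:
Current floor: 2, direction: up
Requests above: [4, 5, 8]
Requests below: [1]
Moving up and requests lie above → nearest above is min([4, 5, 8]) = 4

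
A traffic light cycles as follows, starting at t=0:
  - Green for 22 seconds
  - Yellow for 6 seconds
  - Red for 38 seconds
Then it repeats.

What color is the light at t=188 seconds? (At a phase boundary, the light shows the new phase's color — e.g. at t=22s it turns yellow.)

Cycle length = 22 + 6 + 38 = 66s
t = 188, phase_t = 188 mod 66 = 56
56 >= 28 → RED

Answer: red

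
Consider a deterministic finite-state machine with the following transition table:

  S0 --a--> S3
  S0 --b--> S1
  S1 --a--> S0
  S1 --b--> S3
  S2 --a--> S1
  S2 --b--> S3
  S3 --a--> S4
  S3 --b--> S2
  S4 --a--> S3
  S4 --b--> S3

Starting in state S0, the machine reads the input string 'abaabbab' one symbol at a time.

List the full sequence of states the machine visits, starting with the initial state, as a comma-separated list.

Start: S0
  read 'a': S0 --a--> S3
  read 'b': S3 --b--> S2
  read 'a': S2 --a--> S1
  read 'a': S1 --a--> S0
  read 'b': S0 --b--> S1
  read 'b': S1 --b--> S3
  read 'a': S3 --a--> S4
  read 'b': S4 --b--> S3

Answer: S0, S3, S2, S1, S0, S1, S3, S4, S3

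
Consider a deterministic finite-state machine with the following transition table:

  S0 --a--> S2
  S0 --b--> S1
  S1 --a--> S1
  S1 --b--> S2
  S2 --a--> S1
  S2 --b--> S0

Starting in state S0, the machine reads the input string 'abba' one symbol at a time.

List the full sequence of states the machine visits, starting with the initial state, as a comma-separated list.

Answer: S0, S2, S0, S1, S1

Derivation:
Start: S0
  read 'a': S0 --a--> S2
  read 'b': S2 --b--> S0
  read 'b': S0 --b--> S1
  read 'a': S1 --a--> S1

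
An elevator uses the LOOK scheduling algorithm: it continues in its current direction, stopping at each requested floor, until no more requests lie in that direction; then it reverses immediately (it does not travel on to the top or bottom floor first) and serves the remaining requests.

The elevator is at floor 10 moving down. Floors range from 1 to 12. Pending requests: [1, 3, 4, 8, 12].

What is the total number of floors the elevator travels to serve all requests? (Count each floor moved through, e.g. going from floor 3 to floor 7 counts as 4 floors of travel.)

Start at floor 10 moving down, LOOK stop order: [8, 4, 3, 1, 12]
  10 → 8: |8-10| = 2, total = 2
  8 → 4: |4-8| = 4, total = 6
  4 → 3: |3-4| = 1, total = 7
  3 → 1: |1-3| = 2, total = 9
  1 → 12: |12-1| = 11, total = 20

Answer: 20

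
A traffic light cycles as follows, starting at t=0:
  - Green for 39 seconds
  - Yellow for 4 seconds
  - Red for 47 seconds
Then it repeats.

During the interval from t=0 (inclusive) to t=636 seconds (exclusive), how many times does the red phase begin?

Cycle = 39+4+47 = 90s
red phase starts at t = k*90 + 43 for k=0,1,2,...
Need k*90+43 < 636 → k < 6.589
k ∈ {0, ..., 6} → 7 starts

Answer: 7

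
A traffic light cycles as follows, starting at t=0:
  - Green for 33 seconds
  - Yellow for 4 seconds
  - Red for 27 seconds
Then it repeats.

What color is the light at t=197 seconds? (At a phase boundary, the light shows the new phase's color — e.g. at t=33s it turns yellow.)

Cycle length = 33 + 4 + 27 = 64s
t = 197, phase_t = 197 mod 64 = 5
5 < 33 (green end) → GREEN

Answer: green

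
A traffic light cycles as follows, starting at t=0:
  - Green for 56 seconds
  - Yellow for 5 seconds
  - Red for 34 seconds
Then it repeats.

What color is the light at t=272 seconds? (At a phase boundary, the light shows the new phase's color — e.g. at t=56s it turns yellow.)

Cycle length = 56 + 5 + 34 = 95s
t = 272, phase_t = 272 mod 95 = 82
82 >= 61 → RED

Answer: red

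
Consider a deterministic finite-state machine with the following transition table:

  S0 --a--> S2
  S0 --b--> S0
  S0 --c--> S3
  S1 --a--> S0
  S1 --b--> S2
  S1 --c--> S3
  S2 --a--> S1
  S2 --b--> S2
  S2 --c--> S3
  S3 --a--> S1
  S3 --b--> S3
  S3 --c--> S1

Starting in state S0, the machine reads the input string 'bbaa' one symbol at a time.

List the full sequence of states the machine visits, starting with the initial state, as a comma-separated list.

Answer: S0, S0, S0, S2, S1

Derivation:
Start: S0
  read 'b': S0 --b--> S0
  read 'b': S0 --b--> S0
  read 'a': S0 --a--> S2
  read 'a': S2 --a--> S1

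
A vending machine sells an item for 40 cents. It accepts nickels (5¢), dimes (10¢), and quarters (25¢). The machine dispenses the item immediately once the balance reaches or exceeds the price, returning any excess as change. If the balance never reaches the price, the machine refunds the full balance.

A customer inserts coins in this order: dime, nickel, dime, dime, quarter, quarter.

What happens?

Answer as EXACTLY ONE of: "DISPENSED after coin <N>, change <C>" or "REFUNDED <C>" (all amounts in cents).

Answer: DISPENSED after coin 5, change 20

Derivation:
Price: 40¢
Coin 1 (dime, 10¢): balance = 10¢
Coin 2 (nickel, 5¢): balance = 15¢
Coin 3 (dime, 10¢): balance = 25¢
Coin 4 (dime, 10¢): balance = 35¢
Coin 5 (quarter, 25¢): balance = 60¢
  → balance >= price → DISPENSE, change = 60 - 40 = 20¢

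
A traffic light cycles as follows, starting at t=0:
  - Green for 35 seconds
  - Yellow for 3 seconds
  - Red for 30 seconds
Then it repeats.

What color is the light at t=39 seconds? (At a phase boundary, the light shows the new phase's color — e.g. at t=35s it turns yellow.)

Cycle length = 35 + 3 + 30 = 68s
t = 39, phase_t = 39 mod 68 = 39
39 >= 38 → RED

Answer: red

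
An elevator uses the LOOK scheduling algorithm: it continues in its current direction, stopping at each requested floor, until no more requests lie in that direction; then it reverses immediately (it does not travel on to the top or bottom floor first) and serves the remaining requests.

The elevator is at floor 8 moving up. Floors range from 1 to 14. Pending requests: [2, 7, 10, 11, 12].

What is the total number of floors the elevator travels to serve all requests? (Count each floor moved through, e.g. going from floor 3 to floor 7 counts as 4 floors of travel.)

Start at floor 8 moving up, LOOK stop order: [10, 11, 12, 7, 2]
  8 → 10: |10-8| = 2, total = 2
  10 → 11: |11-10| = 1, total = 3
  11 → 12: |12-11| = 1, total = 4
  12 → 7: |7-12| = 5, total = 9
  7 → 2: |2-7| = 5, total = 14

Answer: 14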